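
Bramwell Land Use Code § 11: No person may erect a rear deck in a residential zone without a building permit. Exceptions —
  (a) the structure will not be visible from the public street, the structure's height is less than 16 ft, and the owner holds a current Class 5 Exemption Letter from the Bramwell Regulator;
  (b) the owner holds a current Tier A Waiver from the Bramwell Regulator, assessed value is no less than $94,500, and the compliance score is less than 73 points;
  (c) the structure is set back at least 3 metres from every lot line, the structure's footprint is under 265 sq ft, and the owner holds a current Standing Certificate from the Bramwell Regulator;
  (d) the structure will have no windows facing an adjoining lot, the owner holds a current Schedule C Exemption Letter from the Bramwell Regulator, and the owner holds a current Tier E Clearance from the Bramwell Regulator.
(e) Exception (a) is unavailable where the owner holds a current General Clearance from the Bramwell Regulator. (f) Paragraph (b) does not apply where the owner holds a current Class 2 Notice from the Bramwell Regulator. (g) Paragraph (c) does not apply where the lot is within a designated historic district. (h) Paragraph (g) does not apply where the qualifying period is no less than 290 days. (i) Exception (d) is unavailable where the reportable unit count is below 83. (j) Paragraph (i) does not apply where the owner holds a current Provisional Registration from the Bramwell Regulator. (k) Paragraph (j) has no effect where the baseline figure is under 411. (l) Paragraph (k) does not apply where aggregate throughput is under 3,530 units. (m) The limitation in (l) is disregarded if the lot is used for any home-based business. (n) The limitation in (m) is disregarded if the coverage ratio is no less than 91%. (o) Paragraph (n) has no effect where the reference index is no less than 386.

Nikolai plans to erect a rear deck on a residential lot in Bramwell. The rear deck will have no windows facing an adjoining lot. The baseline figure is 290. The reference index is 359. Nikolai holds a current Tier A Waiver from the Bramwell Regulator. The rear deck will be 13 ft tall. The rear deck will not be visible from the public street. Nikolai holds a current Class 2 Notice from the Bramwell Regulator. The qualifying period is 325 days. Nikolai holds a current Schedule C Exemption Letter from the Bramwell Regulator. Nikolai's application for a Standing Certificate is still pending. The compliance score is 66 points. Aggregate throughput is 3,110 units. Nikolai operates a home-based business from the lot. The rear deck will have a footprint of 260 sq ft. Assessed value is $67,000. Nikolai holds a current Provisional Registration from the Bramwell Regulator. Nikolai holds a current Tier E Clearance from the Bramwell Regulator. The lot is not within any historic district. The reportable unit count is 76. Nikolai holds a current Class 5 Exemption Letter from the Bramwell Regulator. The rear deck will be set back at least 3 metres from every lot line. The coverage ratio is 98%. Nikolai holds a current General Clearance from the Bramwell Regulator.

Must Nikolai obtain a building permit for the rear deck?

No — exception (d) applies; Nikolai does not need a building permit.

All of (a)'s requirements are met (the structure will not be visible from the street; the structure's height is 13 ft, less than the 16 ft limit; a current Class 5 Exemption Letter is held). But: (e) is engaged — a current General Clearance is held. Exception (a) does not apply.
Exception (b) requires that assessed value is no less than $94,500; but assessed value is $67,000, short of $94,500, so (b) is unavailable.
Exception (c) requires that the owner holds a current Standing Certificate from the Bramwell Regulator; but there is no Standing Certificate in force, so (c) is unavailable.
Exception (d): no windows face an adjoining lot; a current Schedule C Exemption Letter is held; a current Tier E Clearance is held — every condition holds. Applying paragraphs (i)–(o): (i) is triggered (the reportable unit count is 76, below the 83 limit), but yields to (j): (j) operates — a current Provisional Registration is held. (k) would limit (j) — the baseline figure is 290, under the 411 limit — but (l) sets (k) aside: (l) operates against (k): aggregate throughput is 3,110 units, under the 3,530 units limit. (m) operates (a home-based business operates on the lot), but yields to (n): (n) applies — the coverage ratio is 98%, meeting the 91% threshold. (o) does not operate here (the reference index is 359, short of 386), so (n) stands. (d) remains available.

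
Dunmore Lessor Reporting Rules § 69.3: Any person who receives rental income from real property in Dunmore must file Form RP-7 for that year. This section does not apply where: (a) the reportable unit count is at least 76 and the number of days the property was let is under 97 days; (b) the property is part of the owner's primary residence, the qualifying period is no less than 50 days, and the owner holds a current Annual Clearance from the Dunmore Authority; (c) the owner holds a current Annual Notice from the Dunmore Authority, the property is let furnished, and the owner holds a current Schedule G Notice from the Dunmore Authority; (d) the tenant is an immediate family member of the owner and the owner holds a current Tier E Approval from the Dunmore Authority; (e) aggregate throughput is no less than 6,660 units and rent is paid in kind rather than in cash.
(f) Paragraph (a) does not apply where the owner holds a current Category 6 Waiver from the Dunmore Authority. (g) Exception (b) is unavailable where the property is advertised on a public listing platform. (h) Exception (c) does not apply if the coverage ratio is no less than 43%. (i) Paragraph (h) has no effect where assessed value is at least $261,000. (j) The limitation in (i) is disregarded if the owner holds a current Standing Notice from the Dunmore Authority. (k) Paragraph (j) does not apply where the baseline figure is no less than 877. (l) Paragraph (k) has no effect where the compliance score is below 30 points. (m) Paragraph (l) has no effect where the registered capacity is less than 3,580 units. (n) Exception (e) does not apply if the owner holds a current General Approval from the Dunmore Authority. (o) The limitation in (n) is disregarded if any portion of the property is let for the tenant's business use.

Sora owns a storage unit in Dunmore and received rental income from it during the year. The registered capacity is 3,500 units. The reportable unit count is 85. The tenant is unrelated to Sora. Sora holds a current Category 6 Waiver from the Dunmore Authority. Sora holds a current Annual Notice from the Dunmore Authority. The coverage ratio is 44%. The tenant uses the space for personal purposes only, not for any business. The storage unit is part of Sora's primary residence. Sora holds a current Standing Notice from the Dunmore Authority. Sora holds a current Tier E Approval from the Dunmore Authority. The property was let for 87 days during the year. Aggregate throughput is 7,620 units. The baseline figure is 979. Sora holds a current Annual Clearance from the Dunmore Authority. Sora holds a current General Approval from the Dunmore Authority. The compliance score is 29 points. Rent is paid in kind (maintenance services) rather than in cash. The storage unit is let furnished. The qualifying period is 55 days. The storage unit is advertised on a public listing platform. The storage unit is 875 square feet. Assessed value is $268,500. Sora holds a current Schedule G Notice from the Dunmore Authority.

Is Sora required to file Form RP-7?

All of (a)'s requirements are met (the reportable unit count is 85, meeting the 76 threshold; the number of days the property was let is 87 days, under the 97 days limit). Turning to paragraph (f): (f) operates against (a): a current Category 6 Waiver is held. Exception (a) does not apply.
Exception (b)'s conditions are all satisfied: the storage unit is part of the primary residence; the qualifying period is 55 days, meeting the 50 days threshold; a current Annual Clearance is held. But applying paragraph (g): (g) operates against (b): the property is publicly advertised. So (b) is unavailable.
Exception (c)'s conditions are all satisfied: a current Annual Notice is held; the property is let furnished; a current Schedule G Notice is held. Considering the limiting provisions: (h) applies (the coverage ratio is 44%, meeting the 43% threshold), but yields to (i): (i) is triggered — assessed value is $268,500, meeting the $261,000 threshold. (j) operates (a current Standing Notice is held), but is itself disapplied by (k): (k) operates against (j): the baseline figure is 979, meeting the 877 threshold. (l) applies (the compliance score is 29 points, below the 30 points limit), but is displaced by (m): (m) applies — the registered capacity is 3,500 units, less than the 3,580 units limit. (c) remains available.
Exception (d) requires that the tenant is an immediate family member of the owner; but the tenant is unrelated to the owner, so (d) is unavailable.
All of (e)'s requirements are met (aggregate throughput is 7,620 units, meeting the 6,660 units threshold; rent is paid in kind). However, paragraphs (n)–(o) must be considered: (n) operates against (e): a current General Approval is held. (o), which would lift (n), does not operate here — the space is used for personal purposes only. Exception (e) does not apply.

No — exception (c) applies; Sora is not required to file Form RP-7.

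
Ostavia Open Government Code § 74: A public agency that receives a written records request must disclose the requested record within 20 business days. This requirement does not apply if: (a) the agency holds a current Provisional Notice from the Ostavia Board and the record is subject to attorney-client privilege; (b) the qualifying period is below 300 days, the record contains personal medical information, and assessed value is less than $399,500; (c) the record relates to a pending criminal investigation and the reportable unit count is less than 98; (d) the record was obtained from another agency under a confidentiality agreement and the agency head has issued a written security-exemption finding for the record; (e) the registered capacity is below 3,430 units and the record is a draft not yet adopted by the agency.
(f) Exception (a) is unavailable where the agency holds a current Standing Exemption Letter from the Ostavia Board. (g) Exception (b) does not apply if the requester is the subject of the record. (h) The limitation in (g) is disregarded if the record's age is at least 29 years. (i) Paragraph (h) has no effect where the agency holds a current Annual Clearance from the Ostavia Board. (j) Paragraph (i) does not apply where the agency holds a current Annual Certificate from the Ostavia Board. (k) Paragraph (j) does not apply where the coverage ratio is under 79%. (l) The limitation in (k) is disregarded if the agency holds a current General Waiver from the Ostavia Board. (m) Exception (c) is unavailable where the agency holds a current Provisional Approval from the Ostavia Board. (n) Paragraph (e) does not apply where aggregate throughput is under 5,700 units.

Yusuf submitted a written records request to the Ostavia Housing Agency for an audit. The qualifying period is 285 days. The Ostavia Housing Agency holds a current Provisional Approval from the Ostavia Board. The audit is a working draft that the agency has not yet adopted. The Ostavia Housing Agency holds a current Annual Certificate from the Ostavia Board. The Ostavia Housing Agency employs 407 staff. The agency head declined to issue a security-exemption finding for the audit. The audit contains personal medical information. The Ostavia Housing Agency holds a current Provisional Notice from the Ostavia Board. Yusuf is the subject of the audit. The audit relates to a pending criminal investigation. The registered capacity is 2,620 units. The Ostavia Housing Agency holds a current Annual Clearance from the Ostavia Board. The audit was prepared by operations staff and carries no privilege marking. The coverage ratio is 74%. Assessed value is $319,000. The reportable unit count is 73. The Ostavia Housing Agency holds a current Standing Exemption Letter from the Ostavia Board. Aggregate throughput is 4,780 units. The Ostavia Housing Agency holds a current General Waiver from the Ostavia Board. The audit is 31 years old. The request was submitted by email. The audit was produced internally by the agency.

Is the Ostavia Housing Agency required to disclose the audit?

No — exception (b) applies; the Ostavia Housing Agency is not required to disclose the audit.

Exception (a) fails — the audit carries no privilege marking.
Exception (b)'s conditions are all satisfied: the qualifying period is 285 days, below the 300 days limit; the audit contains personal medical information; assessed value is $319,000, less than the $399,500 limit. Under paragraphs (g)–(l): (g) would limit (b) — Yusuf is the subject of the audit — but (h) sets (g) aside: (h) is triggered — the record's age is 31 years, meeting the 29 years threshold. (i) would limit (h) — a current Annual Clearance is held — but (j) sets (i) aside: (j) operates — a current Annual Certificate is held. (k) is engaged (the coverage ratio is 74%, under the 79% limit), but is displaced by (l): (l) applies — a current General Waiver is held. Exception (b) stands.
Exception (c) is satisfied on its face — the audit relates to a pending investigation; the reportable unit count is 73, less than the 98 limit. Turning to paragraph (m): (m) operates against (c): a current Provisional Approval is held. (c) is therefore removed.
Exception (d) does not apply: the audit was produced internally.
Exception (e) is satisfied on its face — the registered capacity is 2,620 units, below the 3,430 units limit; the audit is an unadopted draft. Turning to paragraph (n): (n) operates against (e): aggregate throughput is 4,780 units, under the 5,700 units limit. So (e) is unavailable.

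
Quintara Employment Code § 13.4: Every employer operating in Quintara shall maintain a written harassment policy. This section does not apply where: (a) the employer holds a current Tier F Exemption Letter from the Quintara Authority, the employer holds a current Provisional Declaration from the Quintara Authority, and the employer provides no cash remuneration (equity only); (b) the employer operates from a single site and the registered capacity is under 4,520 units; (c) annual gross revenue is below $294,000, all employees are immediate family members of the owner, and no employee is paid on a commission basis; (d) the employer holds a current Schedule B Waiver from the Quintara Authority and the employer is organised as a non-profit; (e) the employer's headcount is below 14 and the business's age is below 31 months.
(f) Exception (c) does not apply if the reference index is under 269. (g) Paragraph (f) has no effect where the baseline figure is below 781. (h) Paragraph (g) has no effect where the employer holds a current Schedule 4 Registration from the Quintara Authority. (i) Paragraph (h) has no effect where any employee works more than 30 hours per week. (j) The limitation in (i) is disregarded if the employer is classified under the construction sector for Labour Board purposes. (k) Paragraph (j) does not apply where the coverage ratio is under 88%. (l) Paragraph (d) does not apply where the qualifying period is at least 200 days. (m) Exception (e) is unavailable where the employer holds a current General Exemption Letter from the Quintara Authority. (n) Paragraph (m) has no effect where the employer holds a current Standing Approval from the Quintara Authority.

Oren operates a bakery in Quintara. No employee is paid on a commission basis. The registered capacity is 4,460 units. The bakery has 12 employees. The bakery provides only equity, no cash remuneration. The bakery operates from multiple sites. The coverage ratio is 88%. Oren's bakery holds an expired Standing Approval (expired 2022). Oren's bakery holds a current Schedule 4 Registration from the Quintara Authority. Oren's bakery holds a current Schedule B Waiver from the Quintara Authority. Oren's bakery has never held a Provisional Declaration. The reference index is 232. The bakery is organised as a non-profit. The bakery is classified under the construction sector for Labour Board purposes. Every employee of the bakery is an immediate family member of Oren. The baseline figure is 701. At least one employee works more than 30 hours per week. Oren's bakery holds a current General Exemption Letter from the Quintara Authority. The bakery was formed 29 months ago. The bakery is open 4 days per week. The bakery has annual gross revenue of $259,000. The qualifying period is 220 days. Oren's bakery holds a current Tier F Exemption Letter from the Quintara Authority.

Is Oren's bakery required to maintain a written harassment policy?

Exception (a) requires that the employer holds a current Provisional Declaration from the Quintara Authority; but no current Provisional Declaration is held, so (a) is unavailable.
Exception (b) fails — the employer operates from multiple sites.
Exception (c): annual gross revenue is $259,000, below the $294,000 limit; every employee is an immediate family member; no employee is paid on commission — every condition holds. But applying paragraphs (f)–(k): (f) operates against (c): the reference index is 232, under the 269 limit. (g) operates (the baseline figure is 701, below the 781 limit), but yields to (h): (h) operates against (g): a current Schedule 4 Registration is held. (i) is engaged (at least one employee exceeds 30 hours/week), but is itself disapplied by (j): (j) is triggered — the bakery is classified under the construction sector. (k), which would lift (j), does not operate here — the coverage ratio is 88%, not under 88%. Exception (c) does not apply.
Exception (d)'s conditions are all satisfied: a current Schedule B Waiver is held; the employer is a non-profit. But: (l) operates against (d): the qualifying period is 220 days, meeting the 200 days threshold. (d) is therefore removed.
Exception (e)'s conditions are all satisfied: the employer's headcount is 12, below the 14 limit; the business's age is 29 months, below the 31 months limit. Turning to paragraphs (m)–(n): (m) operates against (e): a current General Exemption Letter is held. (n) does not operate here (the Standing Approval is not current), so (m) stands. (e) is therefore removed.
No exception displaces § 13.4.

Yes — Oren's bakery must maintain a written harassment policy.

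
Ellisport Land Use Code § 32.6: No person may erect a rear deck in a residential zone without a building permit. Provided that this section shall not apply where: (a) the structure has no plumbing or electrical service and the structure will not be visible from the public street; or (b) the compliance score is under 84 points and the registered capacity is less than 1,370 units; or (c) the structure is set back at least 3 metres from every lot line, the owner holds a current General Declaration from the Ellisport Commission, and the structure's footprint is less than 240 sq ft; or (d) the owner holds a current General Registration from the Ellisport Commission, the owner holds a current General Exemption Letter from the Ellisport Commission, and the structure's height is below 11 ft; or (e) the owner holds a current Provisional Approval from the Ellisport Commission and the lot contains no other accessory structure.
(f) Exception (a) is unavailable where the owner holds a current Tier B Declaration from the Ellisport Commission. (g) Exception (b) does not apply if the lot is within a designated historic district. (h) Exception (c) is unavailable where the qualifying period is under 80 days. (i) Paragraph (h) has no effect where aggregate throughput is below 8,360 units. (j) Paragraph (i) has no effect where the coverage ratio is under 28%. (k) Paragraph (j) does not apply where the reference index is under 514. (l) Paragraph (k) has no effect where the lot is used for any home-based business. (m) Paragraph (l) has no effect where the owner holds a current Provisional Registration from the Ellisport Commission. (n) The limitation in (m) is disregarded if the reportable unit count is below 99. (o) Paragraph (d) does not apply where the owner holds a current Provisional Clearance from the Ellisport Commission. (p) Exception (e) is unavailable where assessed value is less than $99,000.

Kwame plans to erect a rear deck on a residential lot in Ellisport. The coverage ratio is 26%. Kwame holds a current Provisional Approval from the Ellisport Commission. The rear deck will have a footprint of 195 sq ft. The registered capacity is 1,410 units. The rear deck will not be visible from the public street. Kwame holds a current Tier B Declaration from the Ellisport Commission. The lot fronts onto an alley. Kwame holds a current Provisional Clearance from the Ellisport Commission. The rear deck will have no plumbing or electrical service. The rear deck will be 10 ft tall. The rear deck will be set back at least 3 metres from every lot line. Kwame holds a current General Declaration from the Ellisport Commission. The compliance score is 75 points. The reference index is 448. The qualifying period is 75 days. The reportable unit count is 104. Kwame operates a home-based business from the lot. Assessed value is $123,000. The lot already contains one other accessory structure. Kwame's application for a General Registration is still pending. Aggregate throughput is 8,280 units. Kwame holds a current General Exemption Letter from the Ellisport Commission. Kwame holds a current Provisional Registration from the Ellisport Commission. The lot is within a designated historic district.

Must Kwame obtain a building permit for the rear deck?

Exception (a)'s conditions are all satisfied: there is no plumbing or electrical service; the structure will not be visible from the street. But: (f) operates against (a): a current Tier B Declaration is held. (a) is therefore removed.
Exception (b) fails — the registered capacity is 1,410 units, not less than 1,370 units.
Exception (c)'s conditions are all satisfied: the setback is at least 3 m on every side; a current General Declaration is held; the structure's footprint is 195 sq ft, less than the 240 sq ft limit. Applying paragraphs (h)–(n): (h) would limit (c) — the qualifying period is 75 days, under the 80 days limit — but (i) sets (h) aside: (i) operates against (h): aggregate throughput is 8,280 units, below the 8,360 units limit. (j) would limit (i) — the coverage ratio is 26%, under the 28% limit — but (k) sets (j) aside: (k) operates — the reference index is 448, under the 514 limit. (l) applies (a home-based business operates on the lot), but yields to (m): (m) operates — a current Provisional Registration is held. (n), which would lift (m), is not triggered — the reportable unit count is 104, not below 99. Exception (c) stands.
Exception (d) fails — the General Registration is not current.
Exception (e) does not apply: the lot already has another accessory structure.

No — exception (c) applies; Kwame does not need a building permit.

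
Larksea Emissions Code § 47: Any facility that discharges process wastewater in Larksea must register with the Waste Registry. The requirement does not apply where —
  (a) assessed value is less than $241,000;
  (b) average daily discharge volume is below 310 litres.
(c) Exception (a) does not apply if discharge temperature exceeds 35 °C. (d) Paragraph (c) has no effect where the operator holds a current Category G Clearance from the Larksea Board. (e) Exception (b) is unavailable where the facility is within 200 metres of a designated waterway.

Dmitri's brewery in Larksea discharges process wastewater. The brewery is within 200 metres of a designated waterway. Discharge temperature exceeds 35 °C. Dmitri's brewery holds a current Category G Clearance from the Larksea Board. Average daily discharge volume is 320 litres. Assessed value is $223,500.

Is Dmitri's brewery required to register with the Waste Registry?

All of (a)'s requirements are met (assessed value is $223,500, less than the $241,000 limit). Considering the limiting provisions: (c) would limit (a) — discharge temperature exceeds 35 °C — but (d) sets (c) aside: (d) operates against (c): a current Category G Clearance is held. (a) remains available.
Exception (b) fails — average daily discharge volume is 320 litres, not below 310 litres.

No — exception (a) applies; Dmitri's brewery is not required to register with the Waste Registry.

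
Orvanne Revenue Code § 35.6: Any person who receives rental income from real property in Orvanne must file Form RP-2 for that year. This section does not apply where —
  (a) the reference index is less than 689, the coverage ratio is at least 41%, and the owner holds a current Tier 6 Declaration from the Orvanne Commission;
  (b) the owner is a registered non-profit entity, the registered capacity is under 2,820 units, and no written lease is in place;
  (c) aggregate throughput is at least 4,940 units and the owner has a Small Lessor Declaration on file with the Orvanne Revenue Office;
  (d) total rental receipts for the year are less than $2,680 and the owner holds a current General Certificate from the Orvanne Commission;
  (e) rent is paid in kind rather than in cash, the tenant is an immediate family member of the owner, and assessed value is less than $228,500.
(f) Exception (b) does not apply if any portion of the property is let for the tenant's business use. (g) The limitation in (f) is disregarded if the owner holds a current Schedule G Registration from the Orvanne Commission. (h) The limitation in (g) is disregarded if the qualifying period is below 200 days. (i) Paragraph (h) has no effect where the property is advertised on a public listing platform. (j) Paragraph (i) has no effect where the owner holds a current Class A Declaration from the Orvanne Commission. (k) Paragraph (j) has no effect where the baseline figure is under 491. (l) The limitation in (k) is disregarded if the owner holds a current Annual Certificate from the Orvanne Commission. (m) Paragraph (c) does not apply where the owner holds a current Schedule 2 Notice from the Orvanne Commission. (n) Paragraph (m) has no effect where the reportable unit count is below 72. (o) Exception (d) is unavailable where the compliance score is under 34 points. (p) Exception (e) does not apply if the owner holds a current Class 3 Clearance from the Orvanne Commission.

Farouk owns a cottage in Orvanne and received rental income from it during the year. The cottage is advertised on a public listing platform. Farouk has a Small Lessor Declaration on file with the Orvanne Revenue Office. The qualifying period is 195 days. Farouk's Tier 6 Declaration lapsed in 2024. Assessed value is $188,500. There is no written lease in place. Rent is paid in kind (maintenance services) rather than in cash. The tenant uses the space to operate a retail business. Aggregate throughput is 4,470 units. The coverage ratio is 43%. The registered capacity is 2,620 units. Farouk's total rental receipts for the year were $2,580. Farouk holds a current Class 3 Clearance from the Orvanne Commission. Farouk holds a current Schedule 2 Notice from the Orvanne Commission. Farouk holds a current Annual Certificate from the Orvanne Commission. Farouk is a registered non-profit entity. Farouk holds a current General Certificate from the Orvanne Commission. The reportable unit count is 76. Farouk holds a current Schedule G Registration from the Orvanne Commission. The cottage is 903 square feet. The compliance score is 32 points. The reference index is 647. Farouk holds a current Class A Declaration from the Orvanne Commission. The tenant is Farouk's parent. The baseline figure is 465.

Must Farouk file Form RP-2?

Exception (a) does not apply: the Tier 6 Declaration is not current.
Exception (b): Farouk is a registered non-profit; the registered capacity is 2,620 units, under the 2,820 units limit; there is no written lease — every condition holds. But applying paragraphs (f)–(l): (f) operates against (b): the space is let for business use. (g) is engaged (a current Schedule G Registration is held), but yields to (h): (h) is triggered — the qualifying period is 195 days, below the 200 days limit. (i) applies (the property is publicly advertised), but is set aside by (j): (j) applies — a current Class A Declaration is held. (k) would limit (j) — the baseline figure is 465, under the 491 limit — but (l) sets (k) aside: (l) is triggered — a current Annual Certificate is held. (b) is therefore removed.
Exception (c) does not apply: aggregate throughput is 4,470 units, short of 4,940 units.
Exception (d)'s conditions are all satisfied: total rental receipts for the year are $2,580, less than the $2,680 limit; a current General Certificate is held. Turning to paragraph (o): (o) applies — the compliance score is 32 points, under the 34 points limit. So (d) is unavailable.
Exception (e): rent is paid in kind; the tenant is an immediate family member; assessed value is $188,500, less than the $228,500 limit — every condition holds. But: (p) is triggered — a current Class 3 Clearance is held. So (e) is unavailable.
No exception displaces § 35.6.

Yes — Farouk must file Form RP-2.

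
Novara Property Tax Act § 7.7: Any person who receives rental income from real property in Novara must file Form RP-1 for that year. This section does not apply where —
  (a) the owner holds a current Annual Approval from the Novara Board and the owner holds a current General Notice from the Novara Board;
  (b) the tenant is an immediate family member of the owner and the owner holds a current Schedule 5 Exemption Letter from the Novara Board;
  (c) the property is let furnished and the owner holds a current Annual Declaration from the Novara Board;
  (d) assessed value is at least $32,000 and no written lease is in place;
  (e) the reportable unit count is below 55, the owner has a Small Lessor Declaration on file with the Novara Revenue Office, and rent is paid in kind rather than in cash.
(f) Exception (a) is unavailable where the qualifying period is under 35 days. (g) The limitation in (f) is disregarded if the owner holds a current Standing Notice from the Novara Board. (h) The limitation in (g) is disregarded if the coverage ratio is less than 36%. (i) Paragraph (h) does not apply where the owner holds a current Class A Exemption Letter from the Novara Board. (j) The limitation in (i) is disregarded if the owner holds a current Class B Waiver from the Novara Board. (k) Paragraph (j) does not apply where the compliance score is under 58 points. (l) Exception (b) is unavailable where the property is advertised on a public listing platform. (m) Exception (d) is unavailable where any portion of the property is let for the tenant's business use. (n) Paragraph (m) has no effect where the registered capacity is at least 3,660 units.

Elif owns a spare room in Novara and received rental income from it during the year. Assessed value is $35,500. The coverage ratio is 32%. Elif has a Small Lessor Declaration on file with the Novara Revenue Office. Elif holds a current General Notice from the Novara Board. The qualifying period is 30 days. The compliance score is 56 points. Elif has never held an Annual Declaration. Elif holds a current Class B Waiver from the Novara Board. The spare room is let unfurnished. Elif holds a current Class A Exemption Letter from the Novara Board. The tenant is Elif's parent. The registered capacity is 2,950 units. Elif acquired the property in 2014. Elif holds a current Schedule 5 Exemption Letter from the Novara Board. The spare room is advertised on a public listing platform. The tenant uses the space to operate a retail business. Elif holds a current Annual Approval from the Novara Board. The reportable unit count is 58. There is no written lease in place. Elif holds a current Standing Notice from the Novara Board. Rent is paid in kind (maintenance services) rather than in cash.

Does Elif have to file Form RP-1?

No — exception (a) applies; Elif is not required to file Form RP-1.

Exception (a) is satisfied on its face — a current Annual Approval is held; a current General Notice is held. As to paragraphs (f)–(k): (f) is engaged (the qualifying period is 30 days, under the 35 days limit), but is itself disapplied by (g): (g) operates against (f): a current Standing Notice is held. (h) would limit (g) — the coverage ratio is 32%, less than the 36% limit — but (i) sets (h) aside: (i) operates against (h): a current Class A Exemption Letter is held. (j) would limit (i) — a current Class B Waiver is held — but (k) sets (j) aside: (k) operates against (j): the compliance score is 56 points, under the 58 points limit. So (a) applies.
Exception (b)'s conditions are all satisfied: the tenant is an immediate family member; a current Schedule 5 Exemption Letter is held. However, paragraph (l) must be considered: (l) operates against (b): the property is publicly advertised. Exception (b) does not apply.
Exception (c) requires that the property is let furnished; but the property is let unfurnished, so (c) is unavailable.
Exception (d)'s conditions are all satisfied: assessed value is $35,500, meeting the $32,000 threshold; there is no written lease. But applying paragraphs (m)–(n): (m) operates against (d): the space is let for business use. (n), which would lift (m), is inapplicable — the registered capacity is 2,950 units, short of 3,660 units. Exception (d) does not apply.
Exception (e) fails — the reportable unit count is 58, not below 55.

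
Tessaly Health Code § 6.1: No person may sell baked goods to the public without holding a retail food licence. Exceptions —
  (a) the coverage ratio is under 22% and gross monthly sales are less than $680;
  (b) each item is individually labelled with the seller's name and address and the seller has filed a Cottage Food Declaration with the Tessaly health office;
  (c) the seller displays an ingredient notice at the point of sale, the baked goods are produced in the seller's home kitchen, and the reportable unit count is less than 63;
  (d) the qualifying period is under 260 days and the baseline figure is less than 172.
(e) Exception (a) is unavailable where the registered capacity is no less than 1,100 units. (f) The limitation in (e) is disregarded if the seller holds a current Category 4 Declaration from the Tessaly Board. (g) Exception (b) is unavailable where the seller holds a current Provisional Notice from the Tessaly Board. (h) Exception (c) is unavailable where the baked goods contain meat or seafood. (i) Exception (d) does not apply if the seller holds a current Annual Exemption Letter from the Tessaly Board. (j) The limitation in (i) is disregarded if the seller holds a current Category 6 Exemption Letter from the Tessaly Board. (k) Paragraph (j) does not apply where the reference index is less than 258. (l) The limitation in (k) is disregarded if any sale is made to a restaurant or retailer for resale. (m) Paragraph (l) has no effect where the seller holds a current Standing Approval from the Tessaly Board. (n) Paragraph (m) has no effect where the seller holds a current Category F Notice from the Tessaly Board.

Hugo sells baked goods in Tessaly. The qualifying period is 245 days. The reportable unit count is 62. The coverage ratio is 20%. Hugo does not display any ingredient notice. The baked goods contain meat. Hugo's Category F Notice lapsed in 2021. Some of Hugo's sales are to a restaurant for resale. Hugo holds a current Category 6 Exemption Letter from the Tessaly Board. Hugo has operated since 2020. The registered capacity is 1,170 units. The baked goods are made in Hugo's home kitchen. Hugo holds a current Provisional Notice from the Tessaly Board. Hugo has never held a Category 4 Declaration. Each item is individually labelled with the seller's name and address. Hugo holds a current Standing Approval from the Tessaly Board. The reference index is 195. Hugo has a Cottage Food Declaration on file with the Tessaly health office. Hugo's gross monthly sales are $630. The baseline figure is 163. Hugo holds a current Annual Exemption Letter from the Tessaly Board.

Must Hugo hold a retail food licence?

Exception (a) is satisfied on its face — the coverage ratio is 20%, under the 22% limit; gross monthly sales are $630, less than the $680 limit. Turning to paragraphs (e)–(f): (e) operates against (a): the registered capacity is 1,170 units, meeting the 1,100 units threshold. (f) is inapplicable (there is no Category 4 Declaration in force), so (e) stands. So (a) is unavailable.
All of (b)'s requirements are met (items are individually labelled; a Cottage Food Declaration is on file). But applying paragraph (g): (g) is triggered — a current Provisional Notice is held. So (b) is unavailable.
Exception (c) does not apply: no ingredient notice is displayed.
Exception (d)'s conditions are all satisfied: the qualifying period is 245 days, under the 260 days limit; the baseline figure is 163, less than the 172 limit. But applying paragraphs (i)–(n): (i) operates against (d): a current Annual Exemption Letter is held. (j) would limit (i) — a current Category 6 Exemption Letter is held — but (k) sets (j) aside: (k) operates against (j): the reference index is 195, less than the 258 limit. (l) applies (some sales are to a restaurant for resale), but is itself disapplied by (m): (m) operates — a current Standing Approval is held. (n) is inapplicable (the Category F Notice is not current), so (m) stands. So (d) is unavailable.
No exception displaces § 6.1.

Yes — Hugo must hold a retail food licence.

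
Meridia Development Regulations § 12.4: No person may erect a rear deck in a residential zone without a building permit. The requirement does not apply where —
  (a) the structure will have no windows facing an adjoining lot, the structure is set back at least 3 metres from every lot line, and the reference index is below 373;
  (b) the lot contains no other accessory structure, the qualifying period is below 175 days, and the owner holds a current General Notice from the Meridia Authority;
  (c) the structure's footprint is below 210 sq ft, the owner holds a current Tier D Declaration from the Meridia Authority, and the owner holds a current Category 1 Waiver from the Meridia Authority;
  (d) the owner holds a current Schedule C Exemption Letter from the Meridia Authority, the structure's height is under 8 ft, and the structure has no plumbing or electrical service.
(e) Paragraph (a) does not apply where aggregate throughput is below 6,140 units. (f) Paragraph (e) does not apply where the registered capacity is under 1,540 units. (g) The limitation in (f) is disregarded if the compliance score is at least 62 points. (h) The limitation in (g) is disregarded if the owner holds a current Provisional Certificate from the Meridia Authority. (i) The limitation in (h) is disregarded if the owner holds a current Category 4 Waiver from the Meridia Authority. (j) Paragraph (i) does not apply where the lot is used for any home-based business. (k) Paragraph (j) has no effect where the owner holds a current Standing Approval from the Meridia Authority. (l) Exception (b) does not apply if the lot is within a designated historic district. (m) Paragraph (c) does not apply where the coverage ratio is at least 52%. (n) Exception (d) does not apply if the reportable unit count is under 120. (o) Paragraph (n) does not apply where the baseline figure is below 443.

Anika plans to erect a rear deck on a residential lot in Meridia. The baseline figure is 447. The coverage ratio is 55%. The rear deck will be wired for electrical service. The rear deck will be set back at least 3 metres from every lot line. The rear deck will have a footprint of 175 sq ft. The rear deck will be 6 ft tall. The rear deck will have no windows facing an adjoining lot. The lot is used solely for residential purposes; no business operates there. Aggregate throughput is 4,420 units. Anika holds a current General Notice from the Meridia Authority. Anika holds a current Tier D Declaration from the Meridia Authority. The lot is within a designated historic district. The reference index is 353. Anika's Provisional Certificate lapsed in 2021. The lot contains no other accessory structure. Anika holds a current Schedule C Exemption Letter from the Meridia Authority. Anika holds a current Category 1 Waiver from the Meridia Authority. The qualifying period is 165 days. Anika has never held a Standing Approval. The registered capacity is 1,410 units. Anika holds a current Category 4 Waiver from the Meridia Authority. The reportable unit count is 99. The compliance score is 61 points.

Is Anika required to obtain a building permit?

No — exception (a) applies; Anika does not need a building permit.

Exception (a): no windows face an adjoining lot; the setback is at least 3 m on every side; the reference index is 353, below the 373 limit — every condition holds. Applying paragraphs (e)–(k): (e) would limit (a) — aggregate throughput is 4,420 units, below the 6,140 units limit — but (f) sets (e) aside: (f) applies — the registered capacity is 1,410 units, under the 1,540 units limit. (g) does not operate here (the compliance score is 61 points, short of 62 points), so (f) stands. (a) remains available.
Exception (b): the lot has no other accessory structure; the qualifying period is 165 days, below the 175 days limit; a current General Notice is held — every condition holds. However, paragraph (l) must be considered: (l) operates against (b): the lot is in a historic district. (b) is therefore removed.
Exception (c) is satisfied on its face — the structure's footprint is 175 sq ft, below the 210 sq ft limit; a current Tier D Declaration is held; a current Category 1 Waiver is held. But: (m) operates against (c): the coverage ratio is 55%, meeting the 52% threshold. Exception (c) does not apply.
Exception (d) does not apply: electrical service is planned.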